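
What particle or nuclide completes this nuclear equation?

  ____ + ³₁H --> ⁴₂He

Conserve mass number: A + 3 = 4, so A = 1.
Conserve atomic number: Z + 1 = 2, so Z = 1.
A = 1 and Z = 1 is ¹₁H — a proton.

proton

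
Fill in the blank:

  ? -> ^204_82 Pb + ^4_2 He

Po-208

Conserve mass number: A = 204 + 4, so A = 208.
Conserve atomic number: Z = 82 + 2, so Z = 84.
Z = 84 is polonium, so the species is ^208_84 Po.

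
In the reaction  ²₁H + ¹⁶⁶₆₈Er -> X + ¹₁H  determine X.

Er-167

Conserve mass number: 2 + 166 = A + 1, so A = 167.
Conserve atomic number: 1 + 68 = Z + 1, so Z = 68.
Z = 68 is erbium, so the species is ¹⁶⁷₆₈Er.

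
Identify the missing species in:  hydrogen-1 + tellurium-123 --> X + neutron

I-123

Conserve mass number: 1 + 123 = A + 1, so A = 123.
Conserve atomic number: 1 + 52 = Z + 0, so Z = 53.
Z = 53 is iodine, so the species is iodine-123.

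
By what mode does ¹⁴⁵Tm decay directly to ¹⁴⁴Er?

proton emission

ΔA = 144 − 145 = -1; ΔZ = 68 − 69 = -1.
A drops by 1 and Z drops by 1 — a proton was emitted.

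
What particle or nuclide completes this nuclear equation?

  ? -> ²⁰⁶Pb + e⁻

Tl-206

Conserve mass number: A = 206 + 0, so A = 206.
Conserve atomic number: Z = 82 − 1, so Z = 81.
Z = 81 is thallium, so the species is ²⁰⁶Tl.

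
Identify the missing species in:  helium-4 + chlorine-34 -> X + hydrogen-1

Conserve mass number: 4 + 34 = A + 1, so A = 37.
Conserve atomic number: 2 + 17 = Z + 1, so Z = 18.
Z = 18 is argon, so the species is argon-37.

Ar-37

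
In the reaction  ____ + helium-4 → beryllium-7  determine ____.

He-3

Conserve mass number: A + 4 = 7, so A = 3.
Conserve atomic number: Z + 2 = 4, so Z = 2.
Z = 2 is helium, so the species is helium-3.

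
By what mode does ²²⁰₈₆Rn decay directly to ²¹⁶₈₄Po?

alpha decay

ΔA = 216 − 220 = -4; ΔZ = 84 − 86 = -2.
A drops by 4 and Z drops by 2 — the signature of alpha emission.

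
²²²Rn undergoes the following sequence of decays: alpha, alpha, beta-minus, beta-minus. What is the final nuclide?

Start: (A, Z) = (222, 86).
After α: (218, 84).
After α: (214, 82).
After β⁻: (214, 83).
After β⁻: (214, 84).
Z = 84 is polonium.

Po-214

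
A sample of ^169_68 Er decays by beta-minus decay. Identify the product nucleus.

Tm-169

Beta-minus decay: mass number changes by +0, atomic number by +1.
A: 169 = 169; Z: 68 + 1 = 69.
Z = 69 is thulium, so the daughter is ^169_69 Tm.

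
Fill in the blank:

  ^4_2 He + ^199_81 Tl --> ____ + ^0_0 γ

Bi-203

Conserve mass number: 4 + 199 = A + 0, so A = 203.
Conserve atomic number: 2 + 81 = Z + 0, so Z = 83.
Z = 83 is bismuth, so the species is ^203_83 Bi.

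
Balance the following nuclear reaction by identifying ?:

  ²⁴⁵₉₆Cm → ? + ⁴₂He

Pu-241

Conserve mass number: 245 = A + 4, so A = 241.
Conserve atomic number: 96 = Z + 2, so Z = 94.
Z = 94 is plutonium, so the species is ²⁴¹₉₄Pu.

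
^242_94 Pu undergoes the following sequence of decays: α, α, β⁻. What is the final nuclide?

Start: (A, Z) = (242, 94).
After α: (238, 92).
After α: (234, 90).
After β⁻: (234, 91).
Z = 91 is protactinium.

Pa-234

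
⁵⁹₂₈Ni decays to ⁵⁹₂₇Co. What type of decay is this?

beta-plus decay or electron capture

ΔA = 59 − 59 = 0; ΔZ = 27 − 28 = -1.
A is unchanged and Z drops by 1 — a proton has become a neutron (β⁺ emission or electron capture).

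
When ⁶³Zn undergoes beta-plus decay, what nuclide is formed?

Beta-plus decay: mass number changes by +0, atomic number by -1.
A: 63 = 63; Z: 30 − 1 = 29.
Z = 29 is copper, so the daughter is ⁶³Cu.

Cu-63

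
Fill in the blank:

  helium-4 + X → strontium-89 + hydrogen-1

Conserve mass number: 4 + A = 89 + 1, so A = 86.
Conserve atomic number: 2 + Z = 38 + 1, so Z = 37.
Z = 37 is rubidium, so the species is rubidium-86.

Rb-86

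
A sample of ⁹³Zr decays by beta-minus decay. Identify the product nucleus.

Nb-93

Beta-minus decay: mass number changes by +0, atomic number by +1.
A: 93 = 93; Z: 40 + 1 = 41.
Z = 41 is niobium, so the daughter is ⁹³Nb.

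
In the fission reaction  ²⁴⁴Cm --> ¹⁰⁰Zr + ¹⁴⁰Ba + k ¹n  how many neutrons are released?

Conserve mass number: 244 = 100 + 140 + k, so k = 244 − 240 = 4.
Check atomic number: 96 = 40 + 56 + 0 = 96. ✓

4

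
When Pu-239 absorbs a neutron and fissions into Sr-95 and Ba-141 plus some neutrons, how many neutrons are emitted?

4

Conserve mass number: 240 = 95 + 141 + k, so k = 240 − 236 = 4.
Check atomic number: 94 = 38 + 56 + 0 = 94. ✓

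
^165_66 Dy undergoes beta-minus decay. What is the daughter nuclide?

Ho-165

Beta-minus decay: mass number changes by +0, atomic number by +1.
A: 165 = 165; Z: 66 + 1 = 67.
Z = 67 is holmium, so the daughter is ^165_67 Ho.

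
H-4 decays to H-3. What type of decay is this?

ΔA = 3 − 4 = -1; ΔZ = 1 − 1 = +0.
A drops by 1 with Z unchanged — a neutron was emitted.

neutron emission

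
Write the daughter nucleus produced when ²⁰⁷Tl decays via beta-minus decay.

Beta-minus decay: mass number changes by +0, atomic number by +1.
A: 207 = 207; Z: 81 + 1 = 82.
Z = 82 is lead, so the daughter is ²⁰⁷Pb.

Pb-207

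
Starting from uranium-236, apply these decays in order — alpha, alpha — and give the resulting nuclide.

Ra-228

Start: (A, Z) = (236, 92).
After α: (232, 90).
After α: (228, 88).
Z = 88 is radium.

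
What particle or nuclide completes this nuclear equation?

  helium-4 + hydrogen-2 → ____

Conserve mass number: 4 + 2 = A, so A = 6.
Conserve atomic number: 2 + 1 = Z, so Z = 3.
Z = 3 is lithium, so the species is lithium-6.

Li-6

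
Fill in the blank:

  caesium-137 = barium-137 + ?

Conserve mass number: 137 = 137 + A, so A = 0.
Conserve atomic number: 55 = 56 + Z, so Z = -1.
A = 0 and Z = -1 is e⁻ — a beta-minus particle.

beta-minus particle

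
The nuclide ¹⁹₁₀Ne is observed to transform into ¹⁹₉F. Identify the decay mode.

ΔA = 19 − 19 = 0; ΔZ = 9 − 10 = -1.
A is unchanged and Z drops by 1 — a proton has become a neutron (β⁺ emission or electron capture).

beta-plus decay or electron capture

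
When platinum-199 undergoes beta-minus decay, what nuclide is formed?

Au-199

Beta-minus decay: mass number changes by +0, atomic number by +1.
A: 199 = 199; Z: 78 + 1 = 79.
Z = 79 is gold, so the daughter is gold-199.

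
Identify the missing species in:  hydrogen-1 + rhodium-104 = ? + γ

Conserve mass number: 1 + 104 = A + 0, so A = 105.
Conserve atomic number: 1 + 45 = Z + 0, so Z = 46.
Z = 46 is palladium, so the species is palladium-105.

Pd-105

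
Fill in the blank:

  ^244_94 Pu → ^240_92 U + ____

Conserve mass number: 244 = 240 + A, so A = 4.
Conserve atomic number: 94 = 92 + Z, so Z = 2.
A = 4 and Z = 2 is ^4_2 He — an alpha particle.

alpha particle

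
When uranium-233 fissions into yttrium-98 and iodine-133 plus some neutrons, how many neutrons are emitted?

2

Conserve mass number: 233 = 98 + 133 + k, so k = 233 − 231 = 2.
Check atomic number: 92 = 39 + 53 + 0 = 92. ✓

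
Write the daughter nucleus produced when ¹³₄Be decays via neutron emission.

Neutron emission: mass number changes by -1, atomic number by +0.
A: 13 − 1 = 12; Z: 4 = 4.
Z = 4 is beryllium, so the daughter is ¹²₄Be.

Be-12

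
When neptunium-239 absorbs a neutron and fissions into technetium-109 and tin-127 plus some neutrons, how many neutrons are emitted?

Conserve mass number: 240 = 109 + 127 + k, so k = 240 − 236 = 4.
Check atomic number: 93 = 43 + 50 + 0 = 93. ✓

4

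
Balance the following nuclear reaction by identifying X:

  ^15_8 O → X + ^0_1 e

Conserve mass number: 15 = A + 0, so A = 15.
Conserve atomic number: 8 = Z + 1, so Z = 7.
Z = 7 is nitrogen, so the species is ^15_7 N.

N-15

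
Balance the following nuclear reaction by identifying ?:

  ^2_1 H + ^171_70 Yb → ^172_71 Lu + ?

Conserve mass number: 2 + 171 = 172 + A, so A = 1.
Conserve atomic number: 1 + 70 = 71 + Z, so Z = 0.
A = 1 and Z = 0 is ^1_0 n — a neutron.

neutron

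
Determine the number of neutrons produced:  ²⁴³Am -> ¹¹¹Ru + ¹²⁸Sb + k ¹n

Conserve mass number: 243 = 111 + 128 + k, so k = 243 − 239 = 4.
Check atomic number: 95 = 44 + 51 + 0 = 95. ✓

4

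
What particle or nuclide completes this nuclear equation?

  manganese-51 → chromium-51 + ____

positron

Conserve mass number: 51 = 51 + A, so A = 0.
Conserve atomic number: 25 = 24 + Z, so Z = 1.
A = 0 and Z = 1 is e⁺ — a positron.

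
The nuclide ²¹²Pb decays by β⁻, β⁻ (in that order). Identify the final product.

Start: (A, Z) = (212, 82).
After β⁻: (212, 83).
After β⁻: (212, 84).
Z = 84 is polonium.

Po-212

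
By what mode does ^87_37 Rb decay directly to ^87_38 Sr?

ΔA = 87 − 87 = 0; ΔZ = 38 − 37 = +1.
A is unchanged and Z rises by 1 — a neutron has become a proton (β⁻ decay).

beta-minus decay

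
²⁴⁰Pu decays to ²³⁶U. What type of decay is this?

alpha decay

ΔA = 236 − 240 = -4; ΔZ = 92 − 94 = -2.
A drops by 4 and Z drops by 2 — the signature of alpha emission.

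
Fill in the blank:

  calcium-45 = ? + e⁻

Sc-45

Conserve mass number: 45 = A + 0, so A = 45.
Conserve atomic number: 20 = Z − 1, so Z = 21.
Z = 21 is scandium, so the species is scandium-45.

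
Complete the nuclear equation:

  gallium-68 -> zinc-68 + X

Conserve mass number: 68 = 68 + A, so A = 0.
Conserve atomic number: 31 = 30 + Z, so Z = 1.
A = 0 and Z = 1 is e⁺ — a positron.

positron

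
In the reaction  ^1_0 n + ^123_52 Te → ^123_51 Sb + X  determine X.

proton

Conserve mass number: 1 + 123 = 123 + A, so A = 1.
Conserve atomic number: 0 + 52 = 51 + Z, so Z = 1.
A = 1 and Z = 1 is ^1_1 H — a proton.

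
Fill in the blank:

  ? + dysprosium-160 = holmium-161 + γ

Conserve mass number: A + 160 = 161 + 0, so A = 1.
Conserve atomic number: Z + 66 = 67 + 0, so Z = 1.
A = 1 and Z = 1 is hydrogen-1 — a proton.

proton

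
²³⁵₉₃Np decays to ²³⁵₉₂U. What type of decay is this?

beta-plus decay or electron capture

ΔA = 235 − 235 = 0; ΔZ = 92 − 93 = -1.
A is unchanged and Z drops by 1 — a proton has become a neutron (β⁺ emission or electron capture).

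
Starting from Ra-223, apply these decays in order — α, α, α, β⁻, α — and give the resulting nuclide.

Tl-207

Start: (A, Z) = (223, 88).
After α: (219, 86).
After α: (215, 84).
After α: (211, 82).
After β⁻: (211, 83).
After α: (207, 81).
Z = 81 is thallium.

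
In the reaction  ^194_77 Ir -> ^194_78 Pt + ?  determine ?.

beta-minus particle

Conserve mass number: 194 = 194 + A, so A = 0.
Conserve atomic number: 77 = 78 + Z, so Z = -1.
A = 0 and Z = -1 is ^0_-1 e — a beta-minus particle.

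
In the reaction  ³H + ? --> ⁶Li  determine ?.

He-3

Conserve mass number: 3 + A = 6, so A = 3.
Conserve atomic number: 1 + Z = 3, so Z = 2.
Z = 2 is helium, so the species is ³He.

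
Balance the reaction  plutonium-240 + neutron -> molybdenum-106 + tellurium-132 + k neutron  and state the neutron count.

3

Conserve mass number: 241 = 106 + 132 + k, so k = 241 − 238 = 3.
Check atomic number: 94 = 42 + 52 + 0 = 94. ✓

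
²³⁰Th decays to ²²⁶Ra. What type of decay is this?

ΔA = 226 − 230 = -4; ΔZ = 88 − 90 = -2.
A drops by 4 and Z drops by 2 — the signature of alpha emission.

alpha decay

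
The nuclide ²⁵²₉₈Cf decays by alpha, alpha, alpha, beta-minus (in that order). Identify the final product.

Start: (A, Z) = (252, 98).
After α: (248, 96).
After α: (244, 94).
After α: (240, 92).
After β⁻: (240, 93).
Z = 93 is neptunium.

Np-240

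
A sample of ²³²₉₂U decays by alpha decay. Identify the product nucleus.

Th-228

Alpha decay: mass number changes by -4, atomic number by -2.
A: 232 − 4 = 228; Z: 92 − 2 = 90.
Z = 90 is thorium, so the daughter is ²²⁸₉₀Th.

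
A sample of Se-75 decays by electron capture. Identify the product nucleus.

Electron capture: mass number changes by +0, atomic number by -1.
A: 75 = 75; Z: 34 − 1 = 33.
Z = 33 is arsenic, so the daughter is As-75.

As-75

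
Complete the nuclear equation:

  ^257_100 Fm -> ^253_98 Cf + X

alpha particle

Conserve mass number: 257 = 253 + A, so A = 4.
Conserve atomic number: 100 = 98 + Z, so Z = 2.
A = 4 and Z = 2 is ^4_2 He — an alpha particle.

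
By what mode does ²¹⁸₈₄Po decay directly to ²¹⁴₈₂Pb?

ΔA = 214 − 218 = -4; ΔZ = 82 − 84 = -2.
A drops by 4 and Z drops by 2 — the signature of alpha emission.

alpha decay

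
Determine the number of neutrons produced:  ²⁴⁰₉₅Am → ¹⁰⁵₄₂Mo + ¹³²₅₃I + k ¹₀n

3

Conserve mass number: 240 = 105 + 132 + k, so k = 240 − 237 = 3.
Check atomic number: 95 = 42 + 53 + 0 = 95. ✓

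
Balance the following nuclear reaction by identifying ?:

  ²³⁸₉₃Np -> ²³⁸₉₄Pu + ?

beta-minus particle

Conserve mass number: 238 = 238 + A, so A = 0.
Conserve atomic number: 93 = 94 + Z, so Z = -1.
A = 0 and Z = -1 is ⁰₋₁e — a beta-minus particle.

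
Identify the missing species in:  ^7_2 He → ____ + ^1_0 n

He-6

Conserve mass number: 7 = A + 1, so A = 6.
Conserve atomic number: 2 = Z + 0, so Z = 2.
Z = 2 is helium, so the species is ^6_2 He.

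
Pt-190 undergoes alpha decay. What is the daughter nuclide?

Os-186

Alpha decay: mass number changes by -4, atomic number by -2.
A: 190 − 4 = 186; Z: 78 − 2 = 76.
Z = 76 is osmium, so the daughter is Os-186.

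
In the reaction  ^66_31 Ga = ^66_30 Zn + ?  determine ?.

positron

Conserve mass number: 66 = 66 + A, so A = 0.
Conserve atomic number: 31 = 30 + Z, so Z = 1.
A = 0 and Z = 1 is ^0_1 e — a positron.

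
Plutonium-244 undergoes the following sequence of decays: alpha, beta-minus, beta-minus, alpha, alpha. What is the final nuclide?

Th-232

Start: (A, Z) = (244, 94).
After α: (240, 92).
After β⁻: (240, 93).
After β⁻: (240, 94).
After α: (236, 92).
After α: (232, 90).
Z = 90 is thorium.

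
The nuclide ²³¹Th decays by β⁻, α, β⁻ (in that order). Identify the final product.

Th-227

Start: (A, Z) = (231, 90).
After β⁻: (231, 91).
After α: (227, 89).
After β⁻: (227, 90).
Z = 90 is thorium.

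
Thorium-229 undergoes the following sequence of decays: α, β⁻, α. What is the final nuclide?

Start: (A, Z) = (229, 90).
After α: (225, 88).
After β⁻: (225, 89).
After α: (221, 87).
Z = 87 is francium.

Fr-221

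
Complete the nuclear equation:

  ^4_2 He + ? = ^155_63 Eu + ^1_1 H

Sm-152

Conserve mass number: 4 + A = 155 + 1, so A = 152.
Conserve atomic number: 2 + Z = 63 + 1, so Z = 62.
Z = 62 is samarium, so the species is ^152_62 Sm.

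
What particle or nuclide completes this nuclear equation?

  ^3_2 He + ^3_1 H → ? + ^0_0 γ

Li-6

Conserve mass number: 3 + 3 = A + 0, so A = 6.
Conserve atomic number: 2 + 1 = Z + 0, so Z = 3.
Z = 3 is lithium, so the species is ^6_3 Li.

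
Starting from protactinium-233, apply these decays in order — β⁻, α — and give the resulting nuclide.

Start: (A, Z) = (233, 91).
After β⁻: (233, 92).
After α: (229, 90).
Z = 90 is thorium.

Th-229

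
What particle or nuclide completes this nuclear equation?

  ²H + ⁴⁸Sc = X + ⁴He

Conserve mass number: 2 + 48 = A + 4, so A = 46.
Conserve atomic number: 1 + 21 = Z + 2, so Z = 20.
Z = 20 is calcium, so the species is ⁴⁶Ca.

Ca-46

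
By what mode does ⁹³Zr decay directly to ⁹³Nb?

beta-minus decay

ΔA = 93 − 93 = 0; ΔZ = 41 − 40 = +1.
A is unchanged and Z rises by 1 — a neutron has become a proton (β⁻ decay).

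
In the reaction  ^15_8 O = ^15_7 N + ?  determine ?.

Conserve mass number: 15 = 15 + A, so A = 0.
Conserve atomic number: 8 = 7 + Z, so Z = 1.
A = 0 and Z = 1 is ^0_1 e — a positron.

positron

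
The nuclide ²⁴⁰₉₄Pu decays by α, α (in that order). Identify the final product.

Th-232

Start: (A, Z) = (240, 94).
After α: (236, 92).
After α: (232, 90).
Z = 90 is thorium.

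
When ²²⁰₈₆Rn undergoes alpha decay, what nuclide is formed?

Po-216

Alpha decay: mass number changes by -4, atomic number by -2.
A: 220 − 4 = 216; Z: 86 − 2 = 84.
Z = 84 is polonium, so the daughter is ²¹⁶₈₄Po.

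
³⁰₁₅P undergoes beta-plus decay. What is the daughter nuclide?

Si-30

Beta-plus decay: mass number changes by +0, atomic number by -1.
A: 30 = 30; Z: 15 − 1 = 14.
Z = 14 is silicon, so the daughter is ³⁰₁₄Si.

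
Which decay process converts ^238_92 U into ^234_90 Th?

ΔA = 234 − 238 = -4; ΔZ = 90 − 92 = -2.
A drops by 4 and Z drops by 2 — the signature of alpha emission.

alpha decay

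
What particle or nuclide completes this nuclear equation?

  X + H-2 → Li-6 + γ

Conserve mass number: A + 2 = 6 + 0, so A = 4.
Conserve atomic number: Z + 1 = 3 + 0, so Z = 2.
A = 4 and Z = 2 is He-4 — an alpha particle.

alpha particle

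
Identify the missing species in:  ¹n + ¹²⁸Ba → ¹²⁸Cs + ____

proton

Conserve mass number: 1 + 128 = 128 + A, so A = 1.
Conserve atomic number: 0 + 56 = 55 + Z, so Z = 1.
A = 1 and Z = 1 is ¹H — a proton.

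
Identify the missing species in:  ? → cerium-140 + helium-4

Conserve mass number: A = 140 + 4, so A = 144.
Conserve atomic number: Z = 58 + 2, so Z = 60.
Z = 60 is neodymium, so the species is neodymium-144.

Nd-144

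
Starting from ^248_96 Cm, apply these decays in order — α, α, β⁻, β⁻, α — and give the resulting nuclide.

Start: (A, Z) = (248, 96).
After α: (244, 94).
After α: (240, 92).
After β⁻: (240, 93).
After β⁻: (240, 94).
After α: (236, 92).
Z = 92 is uranium.

U-236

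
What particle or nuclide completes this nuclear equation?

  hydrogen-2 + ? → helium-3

proton

Conserve mass number: 2 + A = 3, so A = 1.
Conserve atomic number: 1 + Z = 2, so Z = 1.
A = 1 and Z = 1 is hydrogen-1 — a proton.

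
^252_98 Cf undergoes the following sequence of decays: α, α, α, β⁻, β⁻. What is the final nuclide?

Start: (A, Z) = (252, 98).
After α: (248, 96).
After α: (244, 94).
After α: (240, 92).
After β⁻: (240, 93).
After β⁻: (240, 94).
Z = 94 is plutonium.

Pu-240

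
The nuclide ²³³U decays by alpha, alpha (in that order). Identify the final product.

Start: (A, Z) = (233, 92).
After α: (229, 90).
After α: (225, 88).
Z = 88 is radium.

Ra-225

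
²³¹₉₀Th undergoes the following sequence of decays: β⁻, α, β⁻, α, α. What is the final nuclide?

Rn-219

Start: (A, Z) = (231, 90).
After β⁻: (231, 91).
After α: (227, 89).
After β⁻: (227, 90).
After α: (223, 88).
After α: (219, 86).
Z = 86 is radon.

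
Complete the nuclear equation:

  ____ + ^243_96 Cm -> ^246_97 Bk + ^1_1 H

Conserve mass number: A + 243 = 246 + 1, so A = 4.
Conserve atomic number: Z + 96 = 97 + 1, so Z = 2.
A = 4 and Z = 2 is ^4_2 He — an alpha particle.

alpha particle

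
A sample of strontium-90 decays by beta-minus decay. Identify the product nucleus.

Beta-minus decay: mass number changes by +0, atomic number by +1.
A: 90 = 90; Z: 38 + 1 = 39.
Z = 39 is yttrium, so the daughter is yttrium-90.

Y-90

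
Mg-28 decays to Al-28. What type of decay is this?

ΔA = 28 − 28 = 0; ΔZ = 13 − 12 = +1.
A is unchanged and Z rises by 1 — a neutron has become a proton (β⁻ decay).

beta-minus decay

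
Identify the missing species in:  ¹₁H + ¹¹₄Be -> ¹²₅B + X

Conserve mass number: 1 + 11 = 12 + A, so A = 0.
Conserve atomic number: 1 + 4 = 5 + Z, so Z = 0.
A = 0 and Z = 0 is ⁰₀γ — a gamma ray.

gamma ray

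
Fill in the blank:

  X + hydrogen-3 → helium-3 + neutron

proton

Conserve mass number: A + 3 = 3 + 1, so A = 1.
Conserve atomic number: Z + 1 = 2 + 0, so Z = 1.
A = 1 and Z = 1 is hydrogen-1 — a proton.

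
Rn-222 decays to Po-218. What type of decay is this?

ΔA = 218 − 222 = -4; ΔZ = 84 − 86 = -2.
A drops by 4 and Z drops by 2 — the signature of alpha emission.

alpha decay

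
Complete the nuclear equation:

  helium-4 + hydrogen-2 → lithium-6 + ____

Conserve mass number: 4 + 2 = 6 + A, so A = 0.
Conserve atomic number: 2 + 1 = 3 + Z, so Z = 0.
A = 0 and Z = 0 is γ — a gamma ray.

gamma ray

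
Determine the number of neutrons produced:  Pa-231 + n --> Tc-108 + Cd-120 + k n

4

Conserve mass number: 232 = 108 + 120 + k, so k = 232 − 228 = 4.
Check atomic number: 91 = 43 + 48 + 0 = 91. ✓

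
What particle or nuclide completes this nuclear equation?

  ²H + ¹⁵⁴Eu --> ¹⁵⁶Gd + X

gamma ray

Conserve mass number: 2 + 154 = 156 + A, so A = 0.
Conserve atomic number: 1 + 63 = 64 + Z, so Z = 0.
A = 0 and Z = 0 is γ — a gamma ray.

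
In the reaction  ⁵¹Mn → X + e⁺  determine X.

Conserve mass number: 51 = A + 0, so A = 51.
Conserve atomic number: 25 = Z + 1, so Z = 24.
Z = 24 is chromium, so the species is ⁵¹Cr.

Cr-51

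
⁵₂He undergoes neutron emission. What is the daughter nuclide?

Neutron emission: mass number changes by -1, atomic number by +0.
A: 5 − 1 = 4; Z: 2 = 2.
Z = 2 is helium, so the daughter is ⁴₂He.

He-4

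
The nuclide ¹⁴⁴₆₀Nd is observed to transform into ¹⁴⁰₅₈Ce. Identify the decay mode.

ΔA = 140 − 144 = -4; ΔZ = 58 − 60 = -2.
A drops by 4 and Z drops by 2 — the signature of alpha emission.

alpha decay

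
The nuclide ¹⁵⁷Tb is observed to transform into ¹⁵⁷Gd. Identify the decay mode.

ΔA = 157 − 157 = 0; ΔZ = 64 − 65 = -1.
A is unchanged and Z drops by 1 — a proton has become a neutron (β⁺ emission or electron capture).

beta-plus decay or electron capture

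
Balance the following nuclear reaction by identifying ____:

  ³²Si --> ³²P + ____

beta-minus particle

Conserve mass number: 32 = 32 + A, so A = 0.
Conserve atomic number: 14 = 15 + Z, so Z = -1.
A = 0 and Z = -1 is e⁻ — a beta-minus particle.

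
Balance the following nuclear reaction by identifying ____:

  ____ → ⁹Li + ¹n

Li-10

Conserve mass number: A = 9 + 1, so A = 10.
Conserve atomic number: Z = 3 + 0, so Z = 3.
Z = 3 is lithium, so the species is ¹⁰Li.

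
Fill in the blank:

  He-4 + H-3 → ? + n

Li-6

Conserve mass number: 4 + 3 = A + 1, so A = 6.
Conserve atomic number: 2 + 1 = Z + 0, so Z = 3.
Z = 3 is lithium, so the species is Li-6.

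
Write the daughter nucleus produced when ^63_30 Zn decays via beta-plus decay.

Beta-plus decay: mass number changes by +0, atomic number by -1.
A: 63 = 63; Z: 30 − 1 = 29.
Z = 29 is copper, so the daughter is ^63_29 Cu.

Cu-63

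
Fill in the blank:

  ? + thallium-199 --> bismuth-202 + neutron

Conserve mass number: A + 199 = 202 + 1, so A = 4.
Conserve atomic number: Z + 81 = 83 + 0, so Z = 2.
A = 4 and Z = 2 is helium-4 — an alpha particle.

alpha particle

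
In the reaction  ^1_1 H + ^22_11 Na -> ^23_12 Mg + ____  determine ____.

Conserve mass number: 1 + 22 = 23 + A, so A = 0.
Conserve atomic number: 1 + 11 = 12 + Z, so Z = 0.
A = 0 and Z = 0 is ^0_0 γ — a gamma ray.

gamma ray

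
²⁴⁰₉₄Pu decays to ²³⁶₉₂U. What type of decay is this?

alpha decay

ΔA = 236 − 240 = -4; ΔZ = 92 − 94 = -2.
A drops by 4 and Z drops by 2 — the signature of alpha emission.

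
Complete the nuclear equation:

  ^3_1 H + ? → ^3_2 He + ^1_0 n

proton

Conserve mass number: 3 + A = 3 + 1, so A = 1.
Conserve atomic number: 1 + Z = 2 + 0, so Z = 1.
A = 1 and Z = 1 is ^1_1 H — a proton.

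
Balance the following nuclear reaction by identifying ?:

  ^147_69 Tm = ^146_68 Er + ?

proton

Conserve mass number: 147 = 146 + A, so A = 1.
Conserve atomic number: 69 = 68 + Z, so Z = 1.
A = 1 and Z = 1 is ^1_1 H — a proton.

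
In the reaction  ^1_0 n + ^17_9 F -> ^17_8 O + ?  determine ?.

Conserve mass number: 1 + 17 = 17 + A, so A = 1.
Conserve atomic number: 0 + 9 = 8 + Z, so Z = 1.
A = 1 and Z = 1 is ^1_1 H — a proton.

proton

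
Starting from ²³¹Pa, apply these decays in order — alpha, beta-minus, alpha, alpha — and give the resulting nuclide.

Start: (A, Z) = (231, 91).
After α: (227, 89).
After β⁻: (227, 90).
After α: (223, 88).
After α: (219, 86).
Z = 86 is radon.

Rn-219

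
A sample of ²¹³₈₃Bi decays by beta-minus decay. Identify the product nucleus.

Beta-minus decay: mass number changes by +0, atomic number by +1.
A: 213 = 213; Z: 83 + 1 = 84.
Z = 84 is polonium, so the daughter is ²¹³₈₄Po.

Po-213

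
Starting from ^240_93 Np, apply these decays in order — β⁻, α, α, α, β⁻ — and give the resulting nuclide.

Ac-228

Start: (A, Z) = (240, 93).
After β⁻: (240, 94).
After α: (236, 92).
After α: (232, 90).
After α: (228, 88).
After β⁻: (228, 89).
Z = 89 is actinium.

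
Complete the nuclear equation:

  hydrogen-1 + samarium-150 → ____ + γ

Eu-151

Conserve mass number: 1 + 150 = A + 0, so A = 151.
Conserve atomic number: 1 + 62 = Z + 0, so Z = 63.
Z = 63 is europium, so the species is europium-151.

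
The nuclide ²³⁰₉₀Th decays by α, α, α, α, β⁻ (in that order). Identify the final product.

Bi-214

Start: (A, Z) = (230, 90).
After α: (226, 88).
After α: (222, 86).
After α: (218, 84).
After α: (214, 82).
After β⁻: (214, 83).
Z = 83 is bismuth.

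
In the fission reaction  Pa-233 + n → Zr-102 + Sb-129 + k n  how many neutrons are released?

3

Conserve mass number: 234 = 102 + 129 + k, so k = 234 − 231 = 3.
Check atomic number: 91 = 40 + 51 + 0 = 91. ✓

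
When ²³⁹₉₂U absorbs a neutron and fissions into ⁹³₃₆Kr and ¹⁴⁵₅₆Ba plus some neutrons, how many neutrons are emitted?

2

Conserve mass number: 240 = 93 + 145 + k, so k = 240 − 238 = 2.
Check atomic number: 92 = 36 + 56 + 0 = 92. ✓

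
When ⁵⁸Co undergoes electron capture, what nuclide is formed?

Electron capture: mass number changes by +0, atomic number by -1.
A: 58 = 58; Z: 27 − 1 = 26.
Z = 26 is iron, so the daughter is ⁵⁸Fe.

Fe-58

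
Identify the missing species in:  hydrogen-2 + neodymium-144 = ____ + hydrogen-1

Nd-145

Conserve mass number: 2 + 144 = A + 1, so A = 145.
Conserve atomic number: 1 + 60 = Z + 1, so Z = 60.
Z = 60 is neodymium, so the species is neodymium-145.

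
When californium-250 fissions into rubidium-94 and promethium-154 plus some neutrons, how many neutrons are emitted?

Conserve mass number: 250 = 94 + 154 + k, so k = 250 − 248 = 2.
Check atomic number: 98 = 37 + 61 + 0 = 98. ✓

2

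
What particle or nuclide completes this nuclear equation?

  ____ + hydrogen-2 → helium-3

proton

Conserve mass number: A + 2 = 3, so A = 1.
Conserve atomic number: Z + 1 = 2, so Z = 1.
A = 1 and Z = 1 is hydrogen-1 — a proton.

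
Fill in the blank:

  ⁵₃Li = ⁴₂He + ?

proton

Conserve mass number: 5 = 4 + A, so A = 1.
Conserve atomic number: 3 = 2 + Z, so Z = 1.
A = 1 and Z = 1 is ¹₁H — a proton.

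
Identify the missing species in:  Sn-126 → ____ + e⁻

Conserve mass number: 126 = A + 0, so A = 126.
Conserve atomic number: 50 = Z − 1, so Z = 51.
Z = 51 is antimony, so the species is Sb-126.

Sb-126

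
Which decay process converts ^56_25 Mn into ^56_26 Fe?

beta-minus decay

ΔA = 56 − 56 = 0; ΔZ = 26 − 25 = +1.
A is unchanged and Z rises by 1 — a neutron has become a proton (β⁻ decay).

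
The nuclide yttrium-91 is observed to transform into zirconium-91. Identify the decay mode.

ΔA = 91 − 91 = 0; ΔZ = 40 − 39 = +1.
A is unchanged and Z rises by 1 — a neutron has become a proton (β⁻ decay).

beta-minus decay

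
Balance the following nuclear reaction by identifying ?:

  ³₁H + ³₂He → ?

Conserve mass number: 3 + 3 = A, so A = 6.
Conserve atomic number: 1 + 2 = Z, so Z = 3.
Z = 3 is lithium, so the species is ⁶₃Li.

Li-6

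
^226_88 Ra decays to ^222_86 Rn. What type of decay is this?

ΔA = 222 − 226 = -4; ΔZ = 86 − 88 = -2.
A drops by 4 and Z drops by 2 — the signature of alpha emission.

alpha decay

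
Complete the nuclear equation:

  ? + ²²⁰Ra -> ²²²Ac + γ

Conserve mass number: A + 220 = 222 + 0, so A = 2.
Conserve atomic number: Z + 88 = 89 + 0, so Z = 1.
A = 2 and Z = 1 is ²H — a deuteron.

deuteron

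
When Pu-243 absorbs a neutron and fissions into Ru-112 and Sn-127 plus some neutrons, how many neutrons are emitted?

5

Conserve mass number: 244 = 112 + 127 + k, so k = 244 − 239 = 5.
Check atomic number: 94 = 44 + 50 + 0 = 94. ✓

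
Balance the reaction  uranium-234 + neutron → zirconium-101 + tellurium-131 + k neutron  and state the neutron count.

3

Conserve mass number: 235 = 101 + 131 + k, so k = 235 − 232 = 3.
Check atomic number: 92 = 40 + 52 + 0 = 92. ✓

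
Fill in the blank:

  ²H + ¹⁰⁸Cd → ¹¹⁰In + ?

gamma ray

Conserve mass number: 2 + 108 = 110 + A, so A = 0.
Conserve atomic number: 1 + 48 = 49 + Z, so Z = 0.
A = 0 and Z = 0 is γ — a gamma ray.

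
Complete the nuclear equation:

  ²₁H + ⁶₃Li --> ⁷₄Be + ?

Conserve mass number: 2 + 6 = 7 + A, so A = 1.
Conserve atomic number: 1 + 3 = 4 + Z, so Z = 0.
A = 1 and Z = 0 is ¹₀n — a neutron.

neutron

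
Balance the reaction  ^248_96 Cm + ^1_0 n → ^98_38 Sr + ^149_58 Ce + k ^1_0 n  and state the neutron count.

Conserve mass number: 249 = 98 + 149 + k, so k = 249 − 247 = 2.
Check atomic number: 96 = 38 + 58 + 0 = 96. ✓

2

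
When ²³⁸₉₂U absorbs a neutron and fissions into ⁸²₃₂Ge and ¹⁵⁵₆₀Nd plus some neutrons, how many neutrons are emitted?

2

Conserve mass number: 239 = 82 + 155 + k, so k = 239 − 237 = 2.
Check atomic number: 92 = 32 + 60 + 0 = 92. ✓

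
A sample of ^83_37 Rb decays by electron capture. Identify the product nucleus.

Electron capture: mass number changes by +0, atomic number by -1.
A: 83 = 83; Z: 37 − 1 = 36.
Z = 36 is krypton, so the daughter is ^83_36 Kr.

Kr-83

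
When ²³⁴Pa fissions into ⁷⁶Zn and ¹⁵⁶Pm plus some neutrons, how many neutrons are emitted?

2

Conserve mass number: 234 = 76 + 156 + k, so k = 234 − 232 = 2.
Check atomic number: 91 = 30 + 61 + 0 = 91. ✓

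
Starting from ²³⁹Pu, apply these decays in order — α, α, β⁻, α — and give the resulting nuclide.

Start: (A, Z) = (239, 94).
After α: (235, 92).
After α: (231, 90).
After β⁻: (231, 91).
After α: (227, 89).
Z = 89 is actinium.

Ac-227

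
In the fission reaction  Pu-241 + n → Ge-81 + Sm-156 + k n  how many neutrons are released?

Conserve mass number: 242 = 81 + 156 + k, so k = 242 − 237 = 5.
Check atomic number: 94 = 32 + 62 + 0 = 94. ✓

5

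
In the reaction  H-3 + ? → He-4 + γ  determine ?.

proton

Conserve mass number: 3 + A = 4 + 0, so A = 1.
Conserve atomic number: 1 + Z = 2 + 0, so Z = 1.
A = 1 and Z = 1 is H-1 — a proton.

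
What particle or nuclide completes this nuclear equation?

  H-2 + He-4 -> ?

Li-6

Conserve mass number: 2 + 4 = A, so A = 6.
Conserve atomic number: 1 + 2 = Z, so Z = 3.
Z = 3 is lithium, so the species is Li-6.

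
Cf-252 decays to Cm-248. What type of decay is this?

alpha decay

ΔA = 248 − 252 = -4; ΔZ = 96 − 98 = -2.
A drops by 4 and Z drops by 2 — the signature of alpha emission.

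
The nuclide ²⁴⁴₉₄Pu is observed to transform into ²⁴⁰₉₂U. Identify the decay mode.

alpha decay

ΔA = 240 − 244 = -4; ΔZ = 92 − 94 = -2.
A drops by 4 and Z drops by 2 — the signature of alpha emission.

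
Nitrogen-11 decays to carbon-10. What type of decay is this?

proton emission

ΔA = 10 − 11 = -1; ΔZ = 6 − 7 = -1.
A drops by 1 and Z drops by 1 — a proton was emitted.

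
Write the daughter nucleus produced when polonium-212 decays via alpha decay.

Pb-208

Alpha decay: mass number changes by -4, atomic number by -2.
A: 212 − 4 = 208; Z: 84 − 2 = 82.
Z = 82 is lead, so the daughter is lead-208.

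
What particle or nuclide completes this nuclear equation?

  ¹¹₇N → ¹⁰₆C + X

proton

Conserve mass number: 11 = 10 + A, so A = 1.
Conserve atomic number: 7 = 6 + Z, so Z = 1.
A = 1 and Z = 1 is ¹₁H — a proton.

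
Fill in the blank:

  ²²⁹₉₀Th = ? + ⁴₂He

Ra-225

Conserve mass number: 229 = A + 4, so A = 225.
Conserve atomic number: 90 = Z + 2, so Z = 88.
Z = 88 is radium, so the species is ²²⁵₈₈Ra.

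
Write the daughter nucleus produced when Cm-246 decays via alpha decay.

Pu-242

Alpha decay: mass number changes by -4, atomic number by -2.
A: 246 − 4 = 242; Z: 96 − 2 = 94.
Z = 94 is plutonium, so the daughter is Pu-242.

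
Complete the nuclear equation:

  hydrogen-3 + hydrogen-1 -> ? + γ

He-4

Conserve mass number: 3 + 1 = A + 0, so A = 4.
Conserve atomic number: 1 + 1 = Z + 0, so Z = 2.
A = 4 and Z = 2 is helium-4 — an alpha particle.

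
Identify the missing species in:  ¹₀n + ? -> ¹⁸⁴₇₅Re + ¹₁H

Os-184

Conserve mass number: 1 + A = 184 + 1, so A = 184.
Conserve atomic number: 0 + Z = 75 + 1, so Z = 76.
Z = 76 is osmium, so the species is ¹⁸⁴₇₆Os.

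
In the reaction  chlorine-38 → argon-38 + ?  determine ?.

beta-minus particle

Conserve mass number: 38 = 38 + A, so A = 0.
Conserve atomic number: 17 = 18 + Z, so Z = -1.
A = 0 and Z = -1 is e⁻ — a beta-minus particle.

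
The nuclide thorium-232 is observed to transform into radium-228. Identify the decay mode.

ΔA = 228 − 232 = -4; ΔZ = 88 − 90 = -2.
A drops by 4 and Z drops by 2 — the signature of alpha emission.

alpha decay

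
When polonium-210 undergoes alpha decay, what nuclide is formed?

Pb-206

Alpha decay: mass number changes by -4, atomic number by -2.
A: 210 − 4 = 206; Z: 84 − 2 = 82.
Z = 82 is lead, so the daughter is lead-206.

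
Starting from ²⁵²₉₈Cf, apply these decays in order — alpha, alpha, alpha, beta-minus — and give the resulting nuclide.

Start: (A, Z) = (252, 98).
After α: (248, 96).
After α: (244, 94).
After α: (240, 92).
After β⁻: (240, 93).
Z = 93 is neptunium.

Np-240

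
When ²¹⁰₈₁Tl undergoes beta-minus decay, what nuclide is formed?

Beta-minus decay: mass number changes by +0, atomic number by +1.
A: 210 = 210; Z: 81 + 1 = 82.
Z = 82 is lead, so the daughter is ²¹⁰₈₂Pb.

Pb-210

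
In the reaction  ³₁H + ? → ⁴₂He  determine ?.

Conserve mass number: 3 + A = 4, so A = 1.
Conserve atomic number: 1 + Z = 2, so Z = 1.
A = 1 and Z = 1 is ¹₁H — a proton.

proton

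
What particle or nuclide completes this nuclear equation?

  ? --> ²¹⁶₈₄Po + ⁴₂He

Rn-220

Conserve mass number: A = 216 + 4, so A = 220.
Conserve atomic number: Z = 84 + 2, so Z = 86.
Z = 86 is radon, so the species is ²²⁰₈₆Rn.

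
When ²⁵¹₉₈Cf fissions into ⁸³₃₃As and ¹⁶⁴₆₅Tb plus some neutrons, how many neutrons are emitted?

Conserve mass number: 251 = 83 + 164 + k, so k = 251 − 247 = 4.
Check atomic number: 98 = 33 + 65 + 0 = 98. ✓

4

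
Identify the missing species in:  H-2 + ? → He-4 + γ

Conserve mass number: 2 + A = 4 + 0, so A = 2.
Conserve atomic number: 1 + Z = 2 + 0, so Z = 1.
A = 2 and Z = 1 is H-2 — a deuteron.

deuteron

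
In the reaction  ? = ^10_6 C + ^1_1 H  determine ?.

Conserve mass number: A = 10 + 1, so A = 11.
Conserve atomic number: Z = 6 + 1, so Z = 7.
Z = 7 is nitrogen, so the species is ^11_7 N.

N-11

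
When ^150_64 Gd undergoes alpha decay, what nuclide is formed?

Alpha decay: mass number changes by -4, atomic number by -2.
A: 150 − 4 = 146; Z: 64 − 2 = 62.
Z = 62 is samarium, so the daughter is ^146_62 Sm.

Sm-146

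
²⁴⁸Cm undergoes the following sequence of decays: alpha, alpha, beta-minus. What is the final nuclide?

Start: (A, Z) = (248, 96).
After α: (244, 94).
After α: (240, 92).
After β⁻: (240, 93).
Z = 93 is neptunium.

Np-240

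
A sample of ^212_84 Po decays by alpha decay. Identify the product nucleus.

Pb-208

Alpha decay: mass number changes by -4, atomic number by -2.
A: 212 − 4 = 208; Z: 84 − 2 = 82.
Z = 82 is lead, so the daughter is ^208_82 Pb.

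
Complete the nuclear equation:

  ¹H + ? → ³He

deuteron

Conserve mass number: 1 + A = 3, so A = 2.
Conserve atomic number: 1 + Z = 2, so Z = 1.
A = 2 and Z = 1 is ²H — a deuteron.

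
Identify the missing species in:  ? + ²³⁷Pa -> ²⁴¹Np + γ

Conserve mass number: A + 237 = 241 + 0, so A = 4.
Conserve atomic number: Z + 91 = 93 + 0, so Z = 2.
A = 4 and Z = 2 is ⁴He — an alpha particle.

alpha particle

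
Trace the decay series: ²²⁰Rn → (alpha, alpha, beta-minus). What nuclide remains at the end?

Start: (A, Z) = (220, 86).
After α: (216, 84).
After α: (212, 82).
After β⁻: (212, 83).
Z = 83 is bismuth.

Bi-212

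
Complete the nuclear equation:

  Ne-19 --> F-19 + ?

positron

Conserve mass number: 19 = 19 + A, so A = 0.
Conserve atomic number: 10 = 9 + Z, so Z = 1.
A = 0 and Z = 1 is e⁺ — a positron.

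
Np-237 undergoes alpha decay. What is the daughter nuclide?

Pa-233

Alpha decay: mass number changes by -4, atomic number by -2.
A: 237 − 4 = 233; Z: 93 − 2 = 91.
Z = 91 is protactinium, so the daughter is Pa-233.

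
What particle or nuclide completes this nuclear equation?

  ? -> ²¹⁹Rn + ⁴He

Ra-223

Conserve mass number: A = 219 + 4, so A = 223.
Conserve atomic number: Z = 86 + 2, so Z = 88.
Z = 88 is radium, so the species is ²²³Ra.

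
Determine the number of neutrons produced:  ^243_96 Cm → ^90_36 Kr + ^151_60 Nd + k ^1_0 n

2

Conserve mass number: 243 = 90 + 151 + k, so k = 243 − 241 = 2.
Check atomic number: 96 = 36 + 60 + 0 = 96. ✓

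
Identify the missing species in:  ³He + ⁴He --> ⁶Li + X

proton

Conserve mass number: 3 + 4 = 6 + A, so A = 1.
Conserve atomic number: 2 + 2 = 3 + Z, so Z = 1.
A = 1 and Z = 1 is ¹H — a proton.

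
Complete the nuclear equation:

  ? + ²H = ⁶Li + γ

Conserve mass number: A + 2 = 6 + 0, so A = 4.
Conserve atomic number: Z + 1 = 3 + 0, so Z = 2.
A = 4 and Z = 2 is ⁴He — an alpha particle.

alpha particle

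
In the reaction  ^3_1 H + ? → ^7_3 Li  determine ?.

Conserve mass number: 3 + A = 7, so A = 4.
Conserve atomic number: 1 + Z = 3, so Z = 2.
A = 4 and Z = 2 is ^4_2 He — an alpha particle.

alpha particle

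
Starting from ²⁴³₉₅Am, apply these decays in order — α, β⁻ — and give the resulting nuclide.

Pu-239

Start: (A, Z) = (243, 95).
After α: (239, 93).
After β⁻: (239, 94).
Z = 94 is plutonium.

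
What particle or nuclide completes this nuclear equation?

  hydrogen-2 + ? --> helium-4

Conserve mass number: 2 + A = 4, so A = 2.
Conserve atomic number: 1 + Z = 2, so Z = 1.
A = 2 and Z = 1 is hydrogen-2 — a deuteron.

deuteron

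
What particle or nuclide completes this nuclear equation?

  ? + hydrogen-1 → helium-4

Conserve mass number: A + 1 = 4, so A = 3.
Conserve atomic number: Z + 1 = 2, so Z = 1.
A = 3 and Z = 1 is hydrogen-3 — a triton.

triton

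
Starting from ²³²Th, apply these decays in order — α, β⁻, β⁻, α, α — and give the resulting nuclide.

Start: (A, Z) = (232, 90).
After α: (228, 88).
After β⁻: (228, 89).
After β⁻: (228, 90).
After α: (224, 88).
After α: (220, 86).
Z = 86 is radon.

Rn-220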